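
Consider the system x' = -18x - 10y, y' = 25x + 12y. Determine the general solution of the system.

x(t) = c_1e^(-3t)sin(5t) - c_1e^(-3t)cos(5t) - c_2e^(-3t)sin(5t) - c_2e^(-3t)cos(5t), y(t) = -2c_1e^(-3t)sin(5t) + c_1e^(-3t)cos(5t) + c_2e^(-3t)sin(5t) + 2c_2e^(-3t)cos(5t)

Coefficient matrix A = [[-18, -10], [25, 12]].
Characteristic polynomial det(A - λI) = λ^2 + 6λ + 34 = 0.
Eigenvalues λ = -3 ± 5i (complex conjugate pair).
For λ=-3+5i: an eigenvector is (-1,1) - i(1,-2) = (-1 - i, 1 + 2i).
A real fundamental pair from Re and Im of e^((-3+5i)t)v: X_1 = e^(-3t)(cos(5t)·(-1,1) + sin(5t)·(1,-2)), X_2 = e^(-3t)(sin(5t)·(-1,1) - cos(5t)·(1,-2)).
General solution: c_1X_1 + c_2X_2.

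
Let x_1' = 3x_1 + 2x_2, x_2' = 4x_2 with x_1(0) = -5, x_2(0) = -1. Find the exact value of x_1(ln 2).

A = [[3,2],[0,4]]; eigenvalues λ = 3, 4.
Eigenvectors: (-1,0) for λ=3, (-2,-1) for λ=4.
From the initial condition, c_1 = 3, c_2 = 1.
x_1(ln 2) = (3)(2^3)(-1) + (1)(2^4)(-2) = -56.

-56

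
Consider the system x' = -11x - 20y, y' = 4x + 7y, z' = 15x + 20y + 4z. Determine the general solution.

x(t) = 5C_1e^(-3t) - 2C_3e^(-t), y(t) = -2C_1e^(-3t) + C_3e^(-t), z(t) = -5C_1e^(-3t) + C_2e^(4t) + 2C_3e^(-t)

Coefficient matrix A = [[-11, -20, 0], [4, 7, 0], [15, 20, 4]].
det(A - λI) = 0 gives eigenvalues λ = -3, 4, -1.
For λ=-3: eigenvector (5,-2,-5).
For λ=4: eigenvector (0,0,1).
For λ=-1: eigenvector (-2,1,2).
General solution: C_1e^(-3t)(5,-2,-5) + C_2e^(4t)(0,0,1) + C_3e^(-t)(-2,1,2).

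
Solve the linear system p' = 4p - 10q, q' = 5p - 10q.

Coefficient matrix A = [[4, -10], [5, -10]].
Characteristic polynomial det(A - λI) = λ^2 + 6λ + 10 = 0.
Eigenvalues λ = -3 ± i (complex conjugate pair).
For λ=-3+i: an eigenvector is (3,2) - i(1,1) = (3 - i, 2 - i).
A real fundamental pair from Re and Im of e^((-3+i)t)v: X_1 = e^(-3t)(cos(t)·(3,2) + sin(t)·(1,1)), X_2 = e^(-3t)(sin(t)·(3,2) - cos(t)·(1,1)).
General solution: C_1X_1 + C_2X_2.

p(t) = C_1e^(-3t)sin(t) + 3C_1e^(-3t)cos(t) + 3C_2e^(-3t)sin(t) - C_2e^(-3t)cos(t), q(t) = C_1e^(-3t)sin(t) + 2C_1e^(-3t)cos(t) + 2C_2e^(-3t)sin(t) - C_2e^(-3t)cos(t)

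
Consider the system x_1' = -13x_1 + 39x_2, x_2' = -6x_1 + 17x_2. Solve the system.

Coefficient matrix A = [[-13, 39], [-6, 17]].
Characteristic polynomial det(A - λI) = λ^2 - 4λ + 13 = 0.
Eigenvalues λ = 2 ± 3i (complex conjugate pair).
For λ=2+3i: an eigenvector is (-2,-1) - i(-3,-1) = (-2 + 3i, -1 + i).
A real fundamental pair from Re and Im of e^((2+3i)t)v: X_1 = e^(2t)(cos(3t)·(-2,-1) + sin(3t)·(-3,-1)), X_2 = e^(2t)(sin(3t)·(-2,-1) - cos(3t)·(-3,-1)).
General solution: K_1X_1 + K_2X_2.

x_1(t) = -3K_1e^(2t)sin(3t) - 2K_1e^(2t)cos(3t) - 2K_2e^(2t)sin(3t) + 3K_2e^(2t)cos(3t), x_2(t) = -K_1e^(2t)sin(3t) - K_1e^(2t)cos(3t) - K_2e^(2t)sin(3t) + K_2e^(2t)cos(3t)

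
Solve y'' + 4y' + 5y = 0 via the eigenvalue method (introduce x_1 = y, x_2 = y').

Let x_1 = y, x_2 = y'. Then x_1' = x_2 and x_2' = -5x_1 - 4x_2.
A = [[0,1],[-5,-4]]; det(A-λI) = λ^2 + 4λ + 5.
Eigenvalues λ = -2 ± i.

y(t) = K_1e^(-2t)cos(t) + K_2e^(-2t)sin(t)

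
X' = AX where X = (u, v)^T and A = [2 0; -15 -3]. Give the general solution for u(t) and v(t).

u(t) = -K_2e^(2t), v(t) = -K_1e^(-3t) + 3K_2e^(2t)

Coefficient matrix A = [[2, 0], [-15, -3]].
Characteristic polynomial det(A - λI) = λ^2 + λ - 6 = 0.
Eigenvalues λ = -3, 2.
For λ=-3: (A-λI) row 1 is [5, 0], so an eigenvector is (0, -1).
For λ=2: (A-λI) row 2 is [-15, -5], so an eigenvector is (-1, 3).
General solution: K_1e^(-3t)(0,-1) + K_2e^(2t)(-1,3).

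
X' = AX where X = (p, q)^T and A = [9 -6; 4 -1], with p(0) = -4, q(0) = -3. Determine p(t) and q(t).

p(t) = -3e^(5t) - e^(3t), q(t) = -2e^(5t) - e^(3t)

Coefficient matrix A = [[9, -6], [4, -1]].
Characteristic polynomial det(A - λI) = λ^2 - 8λ + 15 = 0.
Eigenvalues λ = 3, 5.
For λ=3: (A-λI) row 1 is [6, -6], so an eigenvector is (-1, -1).
For λ=5: (A-λI) row 1 is [4, -6], so an eigenvector is (-3, -2).
General solution: c_1e^(3t)(-1,-1) + c_2e^(5t)(-3,-2).
Applying p(0)=-4, q(0)=-3 gives c_1=1, c_2=1.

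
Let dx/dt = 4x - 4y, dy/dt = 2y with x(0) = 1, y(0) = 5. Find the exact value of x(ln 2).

-104

A = [[4,-4],[0,2]]; eigenvalues λ = 2, 4.
Eigenvectors: (-2,-1) for λ=2, (-1,0) for λ=4.
From the initial condition, c_1 = -5, c_2 = 9.
x(ln 2) = (-5)(2^2)(-2) + (9)(2^4)(-1) = -104.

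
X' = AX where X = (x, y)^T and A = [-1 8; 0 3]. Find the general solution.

x(t) = -2K_1e^(3t) + K_2e^(-t), y(t) = -K_1e^(3t)

Coefficient matrix A = [[-1, 8], [0, 3]].
Characteristic polynomial det(A - λI) = λ^2 - 2λ - 3 = 0.
Eigenvalues λ = 3, -1.
For λ=3: (A-λI) row 1 is [-4, 8], so an eigenvector is (-2, -1).
For λ=-1: (A-λI) row 1 is [0, 8], so an eigenvector is (1, 0).
General solution: K_1e^(3t)(-2,-1) + K_2e^(-t)(1,0).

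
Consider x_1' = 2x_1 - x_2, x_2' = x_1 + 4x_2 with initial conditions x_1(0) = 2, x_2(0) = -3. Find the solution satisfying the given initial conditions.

Coefficient matrix A = [[2, -1], [1, 4]].
Characteristic polynomial det(A - λI) = λ^2 - 6λ + 9 = 0.
Single eigenvalue λ = 3 with algebraic multiplicity 2.
Eigenvector v = (-1,1); generalized eigenvector w with (A-λI)w=v is (2,-1).
General solution: e^(3t)[c_1·v + c_2·(t·v + w)].
Applying x_1(0)=2, x_2(0)=-3 gives c_1=-4, c_2=-1.

x_1(t) = te^(3t) + 2e^(3t), x_2(t) = -te^(3t) - 3e^(3t)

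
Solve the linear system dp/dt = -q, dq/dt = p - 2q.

p(t) = C_1e^(-t) + C_2te^(-t) + 3C_2e^(-t), q(t) = C_1e^(-t) + C_2te^(-t) + 2C_2e^(-t)

Coefficient matrix A = [[0, -1], [1, -2]].
Characteristic polynomial det(A - λI) = λ^2 + 2λ + 1 = 0.
Single eigenvalue λ = -1 with algebraic multiplicity 2.
Eigenvector v = (1,1); generalized eigenvector w with (A-λI)w=v is (3,2).
General solution: e^(-t)[C_1·v + C_2·(t·v + w)].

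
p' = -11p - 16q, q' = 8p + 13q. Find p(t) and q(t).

p(t) = K_1e^(5t) - 2K_2e^(-3t), q(t) = -K_1e^(5t) + K_2e^(-3t)

Coefficient matrix A = [[-11, -16], [8, 13]].
Characteristic polynomial det(A - λI) = λ^2 - 2λ - 15 = 0.
Eigenvalues λ = 5, -3.
For λ=5: (A-λI) row 1 is [-16, -16], so an eigenvector is (1, -1).
For λ=-3: (A-λI) row 1 is [-8, -16], so an eigenvector is (-2, 1).
General solution: K_1e^(5t)(1,-1) + K_2e^(-3t)(-2,1).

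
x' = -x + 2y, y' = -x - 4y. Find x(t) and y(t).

Coefficient matrix A = [[-1, 2], [-1, -4]].
Characteristic polynomial det(A - λI) = λ^2 + 5λ + 6 = 0.
Eigenvalues λ = -3, -2.
For λ=-3: (A-λI) row 1 is [2, 2], so an eigenvector is (1, -1).
For λ=-2: (A-λI) row 1 is [1, 2], so an eigenvector is (-2, 1).
General solution: C_1e^(-3t)(1,-1) + C_2e^(-2t)(-2,1).

x(t) = C_1e^(-3t) - 2C_2e^(-2t), y(t) = -C_1e^(-3t) + C_2e^(-2t)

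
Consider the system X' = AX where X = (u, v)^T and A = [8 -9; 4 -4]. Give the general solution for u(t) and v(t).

Coefficient matrix A = [[8, -9], [4, -4]].
Characteristic polynomial det(A - λI) = λ^2 - 4λ + 4 = 0.
Single eigenvalue λ = 2 with algebraic multiplicity 2.
Eigenvector v = (3,2); generalized eigenvector w with (A-λI)w=v is (-1,-1).
General solution: e^(2t)[C_1·v + C_2·(t·v + w)].

u(t) = 3C_1e^(2t) + 3C_2te^(2t) - C_2e^(2t), v(t) = 2C_1e^(2t) + 2C_2te^(2t) - C_2e^(2t)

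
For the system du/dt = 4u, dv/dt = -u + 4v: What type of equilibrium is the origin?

unstable improper node

A = [[4,0],[-1,4]]; det(A-λI) = λ^2 - 8λ + 16.
repeated λ = 4 with a single eigenvector.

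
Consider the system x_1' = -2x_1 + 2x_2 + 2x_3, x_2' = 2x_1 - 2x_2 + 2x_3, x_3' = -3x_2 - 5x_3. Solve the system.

x_1(t) = 2c_1e^(-4t) - c_2e^(-2t) - 2c_3e^(-3t), x_2(t) = c_1e^(-4t) - c_2e^(-2t) - 2c_3e^(-3t), x_3(t) = -3c_1e^(-4t) + c_2e^(-2t) + 3c_3e^(-3t)

Coefficient matrix A = [[-2, 2, 2], [2, -2, 2], [0, -3, -5]].
det(A - λI) = 0 gives eigenvalues λ = -4, -2, -3.
For λ=-4: eigenvector (2,1,-3).
For λ=-2: eigenvector (-1,-1,1).
For λ=-3: eigenvector (-2,-2,3).
General solution: c_1e^(-4t)(2,1,-3) + c_2e^(-2t)(-1,-1,1) + c_3e^(-3t)(-2,-2,3).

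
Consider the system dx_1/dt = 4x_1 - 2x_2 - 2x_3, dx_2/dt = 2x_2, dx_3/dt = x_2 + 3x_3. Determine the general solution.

Coefficient matrix A = [[4, -2, -2], [0, 2, 0], [0, 1, 3]].
det(A - λI) = 0 gives eigenvalues λ = 4, 2, 3.
For λ=4: eigenvector (1,0,0).
For λ=2: eigenvector (0,1,-1).
For λ=3: eigenvector (2,0,1).
General solution: C_1e^(4t)(1,0,0) + C_2e^(2t)(0,1,-1) + C_3e^(3t)(2,0,1).

x_1(t) = C_1e^(4t) + 2C_3e^(3t), x_2(t) = C_2e^(2t), x_3(t) = -C_2e^(2t) + C_3e^(3t)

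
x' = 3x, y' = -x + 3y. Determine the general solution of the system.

x(t) = K_2e^(3t), y(t) = -K_1e^(3t) - K_2te^(3t) - 3K_2e^(3t)

Coefficient matrix A = [[3, 0], [-1, 3]].
Characteristic polynomial det(A - λI) = λ^2 - 6λ + 9 = 0.
Single eigenvalue λ = 3 with algebraic multiplicity 2.
Eigenvector v = (0,-1); generalized eigenvector w with (A-λI)w=v is (1,-3).
General solution: e^(3t)[K_1·v + K_2·(t·v + w)].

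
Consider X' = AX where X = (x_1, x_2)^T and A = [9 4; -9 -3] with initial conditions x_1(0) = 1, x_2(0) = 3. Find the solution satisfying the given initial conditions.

x_1(t) = 18te^(3t) + e^(3t), x_2(t) = -27te^(3t) + 3e^(3t)

Coefficient matrix A = [[9, 4], [-9, -3]].
Characteristic polynomial det(A - λI) = λ^2 - 6λ + 9 = 0.
Single eigenvalue λ = 3 with algebraic multiplicity 2.
Eigenvector v = (2,-3); generalized eigenvector w with (A-λI)w=v is (-1,2).
General solution: e^(3t)[C_1·v + C_2·(t·v + w)].
Applying x_1(0)=1, x_2(0)=3 gives C_1=5, C_2=9.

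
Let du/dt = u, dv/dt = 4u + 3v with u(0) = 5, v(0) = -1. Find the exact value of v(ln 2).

A = [[1,0],[4,3]]; eigenvalues λ = 3, 1.
Eigenvectors: (0,1) for λ=3, (-1,2) for λ=1.
From the initial condition, c_1 = 9, c_2 = -5.
v(ln 2) = (9)(2^3)(1) + (-5)(2^1)(2) = 52.

52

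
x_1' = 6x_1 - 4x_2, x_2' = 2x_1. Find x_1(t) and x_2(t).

Coefficient matrix A = [[6, -4], [2, 0]].
Characteristic polynomial det(A - λI) = λ^2 - 6λ + 8 = 0.
Eigenvalues λ = 2, 4.
For λ=2: (A-λI) row 1 is [4, -4], so an eigenvector is (-1, -1).
For λ=4: (A-λI) row 1 is [2, -4], so an eigenvector is (2, 1).
General solution: c_1e^(2t)(-1,-1) + c_2e^(4t)(2,1).

x_1(t) = -c_1e^(2t) + 2c_2e^(4t), x_2(t) = -c_1e^(2t) + c_2e^(4t)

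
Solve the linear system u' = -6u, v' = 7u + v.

u(t) = K_2e^(-6t), v(t) = K_1e^(t) - K_2e^(-6t)

Coefficient matrix A = [[-6, 0], [7, 1]].
Characteristic polynomial det(A - λI) = λ^2 + 5λ - 6 = 0.
Eigenvalues λ = 1, -6.
For λ=1: (A-λI) row 1 is [-7, 0], so an eigenvector is (0, 1).
For λ=-6: (A-λI) row 2 is [7, 7], so an eigenvector is (1, -1).
General solution: K_1e^(t)(0,1) + K_2e^(-6t)(1,-1).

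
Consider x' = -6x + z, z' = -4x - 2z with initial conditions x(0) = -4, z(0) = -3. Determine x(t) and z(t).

Coefficient matrix A = [[-6, 1], [-4, -2]].
Characteristic polynomial det(A - λI) = λ^2 + 8λ + 16 = 0.
Single eigenvalue λ = -4 with algebraic multiplicity 2.
Eigenvector v = (1,2); generalized eigenvector w with (A-λI)w=v is (-2,-3).
General solution: e^(-4t)[C_1·v + C_2·(t·v + w)].
Applying x(0)=-4, z(0)=-3 gives C_1=6, C_2=5.

x(t) = 5te^(-4t) - 4e^(-4t), z(t) = 10te^(-4t) - 3e^(-4t)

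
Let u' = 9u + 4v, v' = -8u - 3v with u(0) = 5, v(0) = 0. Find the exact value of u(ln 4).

10220

A = [[9,4],[-8,-3]]; eigenvalues λ = 1, 5.
Eigenvectors: (1,-2) for λ=1, (1,-1) for λ=5.
From the initial condition, c_1 = -5, c_2 = 10.
u(ln 4) = (-5)(4^1)(1) + (10)(4^5)(1) = 10220.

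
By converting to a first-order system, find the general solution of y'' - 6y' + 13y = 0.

y(t) = C_1e^(3t)cos(2t) + C_2e^(3t)sin(2t)

Let x_1 = y, x_2 = y'. Then x_1' = x_2 and x_2' = -13x_1 + 6x_2.
A = [[0,1],[-13,6]]; det(A-λI) = λ^2 - 6λ + 13.
Eigenvalues λ = 3 ± 2i.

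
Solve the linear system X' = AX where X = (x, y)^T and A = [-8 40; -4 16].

x(t) = K_1e^(4t)sin(4t) + 3K_1e^(4t)cos(4t) + 3K_2e^(4t)sin(4t) - K_2e^(4t)cos(4t), y(t) = K_1e^(4t)cos(4t) + K_2e^(4t)sin(4t)

Coefficient matrix A = [[-8, 40], [-4, 16]].
Characteristic polynomial det(A - λI) = λ^2 - 8λ + 32 = 0.
Eigenvalues λ = 4 ± 4i (complex conjugate pair).
For λ=4+4i: an eigenvector is (3,1) - i(1,0) = (3 - i, 1).
A real fundamental pair from Re and Im of e^((4+4i)t)v: X_1 = e^(4t)(cos(4t)·(3,1) + sin(4t)·(1,0)), X_2 = e^(4t)(sin(4t)·(3,1) - cos(4t)·(1,0)).
General solution: K_1X_1 + K_2X_2.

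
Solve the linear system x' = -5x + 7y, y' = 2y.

Coefficient matrix A = [[-5, 7], [0, 2]].
Characteristic polynomial det(A - λI) = λ^2 + 3λ - 10 = 0.
Eigenvalues λ = 2, -5.
For λ=2: (A-λI) row 1 is [-7, 7], so an eigenvector is (-1, -1).
For λ=-5: (A-λI) row 1 is [0, 7], so an eigenvector is (1, 0).
General solution: c_1e^(2t)(-1,-1) + c_2e^(-5t)(1,0).

x(t) = -c_1e^(2t) + c_2e^(-5t), y(t) = -c_1e^(2t)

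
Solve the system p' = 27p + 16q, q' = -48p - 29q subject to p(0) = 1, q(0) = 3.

Coefficient matrix A = [[27, 16], [-48, -29]].
Characteristic polynomial det(A - λI) = λ^2 + 2λ - 15 = 0.
Eigenvalues λ = -5, 3.
For λ=-5: (A-λI) row 1 is [32, 16], so an eigenvector is (1, -2).
For λ=3: (A-λI) row 1 is [24, 16], so an eigenvector is (-2, 3).
General solution: c_1e^(-5t)(1,-2) + c_2e^(3t)(-2,3).
Applying p(0)=1, q(0)=3 gives c_1=-9, c_2=-5.

p(t) = 10e^(3t) - 9e^(-5t), q(t) = -15e^(3t) + 18e^(-5t)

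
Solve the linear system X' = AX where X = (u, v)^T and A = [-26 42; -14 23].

Coefficient matrix A = [[-26, 42], [-14, 23]].
Characteristic polynomial det(A - λI) = λ^2 + 3λ - 10 = 0.
Eigenvalues λ = 2, -5.
For λ=2: (A-λI) row 1 is [-28, 42], so an eigenvector is (-3, -2).
For λ=-5: (A-λI) row 1 is [-21, 42], so an eigenvector is (2, 1).
General solution: C_1e^(2t)(-3,-2) + C_2e^(-5t)(2,1).

u(t) = -3C_1e^(2t) + 2C_2e^(-5t), v(t) = -2C_1e^(2t) + C_2e^(-5t)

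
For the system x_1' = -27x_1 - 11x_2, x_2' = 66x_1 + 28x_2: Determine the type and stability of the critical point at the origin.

A = [[-27,-11],[66,28]]; det(A-λI) = λ^2 - λ - 30.
λ = -5, 6: opposite signs.

saddle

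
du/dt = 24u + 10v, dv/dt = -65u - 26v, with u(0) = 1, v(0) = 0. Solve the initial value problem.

Coefficient matrix A = [[24, 10], [-65, -26]].
Characteristic polynomial det(A - λI) = λ^2 + 2λ + 26 = 0.
Eigenvalues λ = -1 ± 5i (complex conjugate pair).
For λ=-1+5i: an eigenvector is (1,-3) - i(-1,2) = (1 + i, -3 - 2i).
A real fundamental pair from Re and Im of e^((-1+5i)t)v: X_1 = e^(-t)(cos(5t)·(1,-3) + sin(5t)·(-1,2)), X_2 = e^(-t)(sin(5t)·(1,-3) - cos(5t)·(-1,2)).
General solution: C_1X_1 + C_2X_2.
Applying u(0)=1, v(0)=0 gives C_1=-2, C_2=3.

u(t) = 5e^(-t)sin(5t) + e^(-t)cos(5t), v(t) = -13e^(-t)sin(5t)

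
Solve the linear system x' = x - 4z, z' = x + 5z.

Coefficient matrix A = [[1, -4], [1, 5]].
Characteristic polynomial det(A - λI) = λ^2 - 6λ + 9 = 0.
Single eigenvalue λ = 3 with algebraic multiplicity 2.
Eigenvector v = (-2,1); generalized eigenvector w with (A-λI)w=v is (3,-1).
General solution: e^(3t)[c_1·v + c_2·(t·v + w)].

x(t) = -2c_1e^(3t) - 2c_2te^(3t) + 3c_2e^(3t), z(t) = c_1e^(3t) + c_2te^(3t) - c_2e^(3t)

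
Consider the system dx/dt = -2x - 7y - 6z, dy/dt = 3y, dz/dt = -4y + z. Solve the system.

x(t) = K_1e^(-2t) + K_2e^(3t) - 2K_3e^(t), y(t) = K_2e^(3t), z(t) = -2K_2e^(3t) + K_3e^(t)

Coefficient matrix A = [[-2, -7, -6], [0, 3, 0], [0, -4, 1]].
det(A - λI) = 0 gives eigenvalues λ = -2, 3, 1.
For λ=-2: eigenvector (1,0,0).
For λ=3: eigenvector (1,1,-2).
For λ=1: eigenvector (-2,0,1).
General solution: K_1e^(-2t)(1,0,0) + K_2e^(3t)(1,1,-2) + K_3e^(t)(-2,0,1).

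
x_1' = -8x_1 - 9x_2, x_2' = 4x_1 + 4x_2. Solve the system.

x_1(t) = -3c_1e^(-2t) - 3c_2te^(-2t) - c_2e^(-2t), x_2(t) = 2c_1e^(-2t) + 2c_2te^(-2t) + c_2e^(-2t)

Coefficient matrix A = [[-8, -9], [4, 4]].
Characteristic polynomial det(A - λI) = λ^2 + 4λ + 4 = 0.
Single eigenvalue λ = -2 with algebraic multiplicity 2.
Eigenvector v = (-3,2); generalized eigenvector w with (A-λI)w=v is (-1,1).
General solution: e^(-2t)[c_1·v + c_2·(t·v + w)].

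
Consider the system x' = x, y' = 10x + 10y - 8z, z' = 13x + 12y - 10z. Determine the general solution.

Coefficient matrix A = [[1, 0, 0], [10, 10, -8], [13, 12, -10]].
det(A - λI) = 0 gives eigenvalues λ = 2, -2, 1.
For λ=2: eigenvector (0,1,1).
For λ=-2: eigenvector (0,-2,-3).
For λ=1: eigenvector (1,-2,-1).
General solution: c_1e^(2t)(0,1,1) + c_2e^(-2t)(0,-2,-3) + c_3e^(t)(1,-2,-1).

x(t) = c_3e^(t), y(t) = c_1e^(2t) - 2c_2e^(-2t) - 2c_3e^(t), z(t) = c_1e^(2t) - 3c_2e^(-2t) - c_3e^(t)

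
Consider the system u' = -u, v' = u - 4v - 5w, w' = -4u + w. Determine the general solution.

u(t) = c_1e^(-t), v(t) = -3c_1e^(-t) + c_2e^(t) + c_3e^(-4t), w(t) = 2c_1e^(-t) - c_2e^(t)

Coefficient matrix A = [[-1, 0, 0], [1, -4, -5], [-4, 0, 1]].
det(A - λI) = 0 gives eigenvalues λ = -1, 1, -4.
For λ=-1: eigenvector (1,-3,2).
For λ=1: eigenvector (0,1,-1).
For λ=-4: eigenvector (0,1,0).
General solution: c_1e^(-t)(1,-3,2) + c_2e^(t)(0,1,-1) + c_3e^(-4t)(0,1,0).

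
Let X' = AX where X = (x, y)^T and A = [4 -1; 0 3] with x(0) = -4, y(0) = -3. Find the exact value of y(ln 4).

A = [[4,-1],[0,3]]; eigenvalues λ = 4, 3.
Eigenvectors: (1,0) for λ=4, (-1,-1) for λ=3.
From the initial condition, c_1 = -1, c_2 = 3.
y(ln 4) = (-1)(4^4)(0) + (3)(4^3)(-1) = -192.

-192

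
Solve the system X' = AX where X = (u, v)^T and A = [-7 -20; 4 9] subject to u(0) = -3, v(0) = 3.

u(t) = -9e^(t)sin(4t) - 3e^(t)cos(4t), v(t) = 3e^(t)sin(4t) + 3e^(t)cos(4t)

Coefficient matrix A = [[-7, -20], [4, 9]].
Characteristic polynomial det(A - λI) = λ^2 - 2λ + 17 = 0.
Eigenvalues λ = 1 ± 4i (complex conjugate pair).
For λ=1+4i: an eigenvector is (-2,1) - i(-1,0) = (-2 + i, 1).
A real fundamental pair from Re and Im of e^((1+4i)t)v: X_1 = e^(t)(cos(4t)·(-2,1) + sin(4t)·(-1,0)), X_2 = e^(t)(sin(4t)·(-2,1) - cos(4t)·(-1,0)).
General solution: C_1X_1 + C_2X_2.
Applying u(0)=-3, v(0)=3 gives C_1=3, C_2=3.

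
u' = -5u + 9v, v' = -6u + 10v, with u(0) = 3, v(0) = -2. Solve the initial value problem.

Coefficient matrix A = [[-5, 9], [-6, 10]].
Characteristic polynomial det(A - λI) = λ^2 - 5λ + 4 = 0.
Eigenvalues λ = 4, 1.
For λ=4: (A-λI) row 1 is [-9, 9], so an eigenvector is (1, 1).
For λ=1: (A-λI) row 1 is [-6, 9], so an eigenvector is (3, 2).
General solution: K_1e^(4t)(1,1) + K_2e^(t)(3,2).
Applying u(0)=3, v(0)=-2 gives K_1=-12, K_2=5.

u(t) = -12e^(4t) + 15e^(t), v(t) = -12e^(4t) + 10e^(t)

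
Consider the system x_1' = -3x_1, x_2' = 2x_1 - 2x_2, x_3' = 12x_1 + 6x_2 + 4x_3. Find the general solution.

Coefficient matrix A = [[-3, 0, 0], [2, -2, 0], [12, 6, 4]].
det(A - λI) = 0 gives eigenvalues λ = 4, -2, -3.
For λ=4: eigenvector (0,0,1).
For λ=-2: eigenvector (0,1,-1).
For λ=-3: eigenvector (1,-2,0).
General solution: K_1e^(4t)(0,0,1) + K_2e^(-2t)(0,1,-1) + K_3e^(-3t)(1,-2,0).

x_1(t) = K_3e^(-3t), x_2(t) = K_2e^(-2t) - 2K_3e^(-3t), x_3(t) = K_1e^(4t) - K_2e^(-2t)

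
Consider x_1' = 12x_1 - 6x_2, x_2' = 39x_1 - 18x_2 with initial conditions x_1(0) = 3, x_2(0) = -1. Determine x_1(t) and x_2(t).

x_1(t) = 17e^(-3t)sin(3t) + 3e^(-3t)cos(3t), x_2(t) = 44e^(-3t)sin(3t) - e^(-3t)cos(3t)

Coefficient matrix A = [[12, -6], [39, -18]].
Characteristic polynomial det(A - λI) = λ^2 + 6λ + 18 = 0.
Eigenvalues λ = -3 ± 3i (complex conjugate pair).
For λ=-3+3i: an eigenvector is (1,2) - i(1,3) = (1 - i, 2 - 3i).
A real fundamental pair from Re and Im of e^((-3+3i)t)v: X_1 = e^(-3t)(cos(3t)·(1,2) + sin(3t)·(1,3)), X_2 = e^(-3t)(sin(3t)·(1,2) - cos(3t)·(1,3)).
General solution: C_1X_1 + C_2X_2.
Applying x_1(0)=3, x_2(0)=-1 gives C_1=10, C_2=7.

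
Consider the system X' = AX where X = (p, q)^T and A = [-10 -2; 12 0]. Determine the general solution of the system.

p(t) = -K_1e^(-4t) - K_2e^(-6t), q(t) = 3K_1e^(-4t) + 2K_2e^(-6t)

Coefficient matrix A = [[-10, -2], [12, 0]].
Characteristic polynomial det(A - λI) = λ^2 + 10λ + 24 = 0.
Eigenvalues λ = -4, -6.
For λ=-4: (A-λI) row 1 is [-6, -2], so an eigenvector is (-1, 3).
For λ=-6: (A-λI) row 1 is [-4, -2], so an eigenvector is (-1, 2).
General solution: K_1e^(-4t)(-1,3) + K_2e^(-6t)(-1,2).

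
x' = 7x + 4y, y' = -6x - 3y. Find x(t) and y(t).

x(t) = -c_1e^(3t) - 2c_2e^(t), y(t) = c_1e^(3t) + 3c_2e^(t)

Coefficient matrix A = [[7, 4], [-6, -3]].
Characteristic polynomial det(A - λI) = λ^2 - 4λ + 3 = 0.
Eigenvalues λ = 3, 1.
For λ=3: (A-λI) row 1 is [4, 4], so an eigenvector is (-1, 1).
For λ=1: (A-λI) row 1 is [6, 4], so an eigenvector is (-2, 3).
General solution: c_1e^(3t)(-1,1) + c_2e^(t)(-2,3).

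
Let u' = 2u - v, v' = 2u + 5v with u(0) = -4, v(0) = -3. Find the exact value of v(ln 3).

-837

A = [[2,-1],[2,5]]; eigenvalues λ = 4, 3.
Eigenvectors: (-1,2) for λ=4, (-1,1) for λ=3.
From the initial condition, c_1 = -7, c_2 = 11.
v(ln 3) = (-7)(3^4)(2) + (11)(3^3)(1) = -837.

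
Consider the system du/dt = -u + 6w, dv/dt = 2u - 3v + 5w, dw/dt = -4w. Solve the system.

Coefficient matrix A = [[-1, 0, 6], [2, -3, 5], [0, 0, -4]].
det(A - λI) = 0 gives eigenvalues λ = -1, -3, -4.
For λ=-1: eigenvector (1,1,0).
For λ=-3: eigenvector (0,1,0).
For λ=-4: eigenvector (-2,-1,1).
General solution: K_1e^(-t)(1,1,0) + K_2e^(-3t)(0,1,0) + K_3e^(-4t)(-2,-1,1).

u(t) = K_1e^(-t) - 2K_3e^(-4t), v(t) = K_1e^(-t) + K_2e^(-3t) - K_3e^(-4t), w(t) = K_3e^(-4t)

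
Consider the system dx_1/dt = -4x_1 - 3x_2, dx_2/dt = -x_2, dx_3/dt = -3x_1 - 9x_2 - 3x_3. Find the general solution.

Coefficient matrix A = [[-4, -3, 0], [0, -1, 0], [-3, -9, -3]].
det(A - λI) = 0 gives eigenvalues λ = -4, -1, -3.
For λ=-4: eigenvector (1,0,3).
For λ=-1: eigenvector (-1,1,-3).
For λ=-3: eigenvector (0,0,1).
General solution: C_1e^(-4t)(1,0,3) + C_2e^(-t)(-1,1,-3) + C_3e^(-3t)(0,0,1).

x_1(t) = C_1e^(-4t) - C_2e^(-t), x_2(t) = C_2e^(-t), x_3(t) = 3C_1e^(-4t) - 3C_2e^(-t) + C_3e^(-3t)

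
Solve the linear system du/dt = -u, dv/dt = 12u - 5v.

u(t) = C_2e^(-t), v(t) = C_1e^(-5t) + 3C_2e^(-t)

Coefficient matrix A = [[-1, 0], [12, -5]].
Characteristic polynomial det(A - λI) = λ^2 + 6λ + 5 = 0.
Eigenvalues λ = -5, -1.
For λ=-5: (A-λI) row 1 is [4, 0], so an eigenvector is (0, 1).
For λ=-1: (A-λI) row 2 is [12, -4], so an eigenvector is (1, 3).
General solution: C_1e^(-5t)(0,1) + C_2e^(-t)(1,3).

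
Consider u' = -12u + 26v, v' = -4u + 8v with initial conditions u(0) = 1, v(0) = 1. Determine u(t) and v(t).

u(t) = 8e^(-2t)sin(2t) + e^(-2t)cos(2t), v(t) = 3e^(-2t)sin(2t) + e^(-2t)cos(2t)

Coefficient matrix A = [[-12, 26], [-4, 8]].
Characteristic polynomial det(A - λI) = λ^2 + 4λ + 8 = 0.
Eigenvalues λ = -2 ± 2i (complex conjugate pair).
For λ=-2+2i: an eigenvector is (-2,-1) - i(-3,-1) = (-2 + 3i, -1 + i).
A real fundamental pair from Re and Im of e^((-2+2i)t)v: X_1 = e^(-2t)(cos(2t)·(-2,-1) + sin(2t)·(-3,-1)), X_2 = e^(-2t)(sin(2t)·(-2,-1) - cos(2t)·(-3,-1)).
General solution: C_1X_1 + C_2X_2.
Applying u(0)=1, v(0)=1 gives C_1=-2, C_2=-1.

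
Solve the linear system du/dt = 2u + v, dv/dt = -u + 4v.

u(t) = K_1e^(3t) + K_2te^(3t) + K_2e^(3t), v(t) = K_1e^(3t) + K_2te^(3t) + 2K_2e^(3t)

Coefficient matrix A = [[2, 1], [-1, 4]].
Characteristic polynomial det(A - λI) = λ^2 - 6λ + 9 = 0.
Single eigenvalue λ = 3 with algebraic multiplicity 2.
Eigenvector v = (1,1); generalized eigenvector w with (A-λI)w=v is (1,2).
General solution: e^(3t)[K_1·v + K_2·(t·v + w)].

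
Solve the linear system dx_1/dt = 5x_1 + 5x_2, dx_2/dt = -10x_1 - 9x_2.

Coefficient matrix A = [[5, 5], [-10, -9]].
Characteristic polynomial det(A - λI) = λ^2 + 4λ + 5 = 0.
Eigenvalues λ = -2 ± i (complex conjugate pair).
For λ=-2+i: an eigenvector is (2,-3) - i(-1,1) = (2 + i, -3 - i).
A real fundamental pair from Re and Im of e^((-2+i)t)v: X_1 = e^(-2t)(cos(t)·(2,-3) + sin(t)·(-1,1)), X_2 = e^(-2t)(sin(t)·(2,-3) - cos(t)·(-1,1)).
General solution: K_1X_1 + K_2X_2.

x_1(t) = -K_1e^(-2t)sin(t) + 2K_1e^(-2t)cos(t) + 2K_2e^(-2t)sin(t) + K_2e^(-2t)cos(t), x_2(t) = K_1e^(-2t)sin(t) - 3K_1e^(-2t)cos(t) - 3K_2e^(-2t)sin(t) - K_2e^(-2t)cos(t)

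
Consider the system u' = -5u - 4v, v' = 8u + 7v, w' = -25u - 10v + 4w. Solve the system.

u(t) = -c_1e^(3t) + c_2e^(-t), v(t) = 2c_1e^(3t) - c_2e^(-t), w(t) = -5c_1e^(3t) + 3c_2e^(-t) + c_3e^(4t)

Coefficient matrix A = [[-5, -4, 0], [8, 7, 0], [-25, -10, 4]].
det(A - λI) = 0 gives eigenvalues λ = 3, -1, 4.
For λ=3: eigenvector (-1,2,-5).
For λ=-1: eigenvector (1,-1,3).
For λ=4: eigenvector (0,0,1).
General solution: c_1e^(3t)(-1,2,-5) + c_2e^(-t)(1,-1,3) + c_3e^(4t)(0,0,1).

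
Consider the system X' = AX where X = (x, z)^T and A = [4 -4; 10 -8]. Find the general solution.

x(t) = -K_1e^(-2t)sin(2t) - K_1e^(-2t)cos(2t) - K_2e^(-2t)sin(2t) + K_2e^(-2t)cos(2t), z(t) = -2K_1e^(-2t)sin(2t) - K_1e^(-2t)cos(2t) - K_2e^(-2t)sin(2t) + 2K_2e^(-2t)cos(2t)

Coefficient matrix A = [[4, -4], [10, -8]].
Characteristic polynomial det(A - λI) = λ^2 + 4λ + 8 = 0.
Eigenvalues λ = -2 ± 2i (complex conjugate pair).
For λ=-2+2i: an eigenvector is (-1,-1) - i(-1,-2) = (-1 + i, -1 + 2i).
A real fundamental pair from Re and Im of e^((-2+2i)t)v: X_1 = e^(-2t)(cos(2t)·(-1,-1) + sin(2t)·(-1,-2)), X_2 = e^(-2t)(sin(2t)·(-1,-1) - cos(2t)·(-1,-2)).
General solution: K_1X_1 + K_2X_2.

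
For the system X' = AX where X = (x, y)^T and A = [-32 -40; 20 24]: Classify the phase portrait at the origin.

stable spiral

A = [[-32,-40],[20,24]]; det(A-λI) = λ^2 + 8λ + 32.
λ = -4 ± 4i: negative real part.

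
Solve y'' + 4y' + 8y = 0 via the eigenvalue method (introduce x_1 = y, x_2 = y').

y(t) = c_1e^(-2t)cos(2t) + c_2e^(-2t)sin(2t)

Let x_1 = y, x_2 = y'. Then x_1' = x_2 and x_2' = -8x_1 - 4x_2.
A = [[0,1],[-8,-4]]; det(A-λI) = λ^2 + 4λ + 8.
Eigenvalues λ = -2 ± 2i.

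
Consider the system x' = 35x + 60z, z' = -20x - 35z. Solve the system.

x(t) = -3K_1e^(-5t) + 2K_2e^(5t), z(t) = 2K_1e^(-5t) - K_2e^(5t)

Coefficient matrix A = [[35, 60], [-20, -35]].
Characteristic polynomial det(A - λI) = λ^2 - 25 = 0.
Eigenvalues λ = -5, 5.
For λ=-5: (A-λI) row 1 is [40, 60], so an eigenvector is (-3, 2).
For λ=5: (A-λI) row 1 is [30, 60], so an eigenvector is (2, -1).
General solution: K_1e^(-5t)(-3,2) + K_2e^(5t)(2,-1).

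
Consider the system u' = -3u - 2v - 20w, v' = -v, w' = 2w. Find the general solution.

u(t) = K_1e^(-3t) - K_2e^(-t) - 4K_3e^(2t), v(t) = K_2e^(-t), w(t) = K_3e^(2t)

Coefficient matrix A = [[-3, -2, -20], [0, -1, 0], [0, 0, 2]].
det(A - λI) = 0 gives eigenvalues λ = -3, -1, 2.
For λ=-3: eigenvector (1,0,0).
For λ=-1: eigenvector (-1,1,0).
For λ=2: eigenvector (-4,0,1).
General solution: K_1e^(-3t)(1,0,0) + K_2e^(-t)(-1,1,0) + K_3e^(2t)(-4,0,1).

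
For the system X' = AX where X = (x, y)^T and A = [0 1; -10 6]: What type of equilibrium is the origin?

unstable spiral

A = [[0,1],[-10,6]]; det(A-λI) = λ^2 - 6λ + 10.
λ = 3 ± i: positive real part.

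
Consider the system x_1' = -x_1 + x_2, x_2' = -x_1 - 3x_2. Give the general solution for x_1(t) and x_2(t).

Coefficient matrix A = [[-1, 1], [-1, -3]].
Characteristic polynomial det(A - λI) = λ^2 + 4λ + 4 = 0.
Single eigenvalue λ = -2 with algebraic multiplicity 2.
Eigenvector v = (1,-1); generalized eigenvector w with (A-λI)w=v is (-1,2).
General solution: e^(-2t)[K_1·v + K_2·(t·v + w)].

x_1(t) = K_1e^(-2t) + K_2te^(-2t) - K_2e^(-2t), x_2(t) = -K_1e^(-2t) - K_2te^(-2t) + 2K_2e^(-2t)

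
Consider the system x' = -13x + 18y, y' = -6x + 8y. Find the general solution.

Coefficient matrix A = [[-13, 18], [-6, 8]].
Characteristic polynomial det(A - λI) = λ^2 + 5λ + 4 = 0.
Eigenvalues λ = -1, -4.
For λ=-1: (A-λI) row 1 is [-12, 18], so an eigenvector is (-3, -2).
For λ=-4: (A-λI) row 1 is [-9, 18], so an eigenvector is (-2, -1).
General solution: K_1e^(-t)(-3,-2) + K_2e^(-4t)(-2,-1).

x(t) = -3K_1e^(-t) - 2K_2e^(-4t), y(t) = -2K_1e^(-t) - K_2e^(-4t)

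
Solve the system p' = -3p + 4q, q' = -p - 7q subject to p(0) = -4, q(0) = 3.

Coefficient matrix A = [[-3, 4], [-1, -7]].
Characteristic polynomial det(A - λI) = λ^2 + 10λ + 25 = 0.
Single eigenvalue λ = -5 with algebraic multiplicity 2.
Eigenvector v = (-2,1); generalized eigenvector w with (A-λI)w=v is (-1,0).
General solution: e^(-5t)[K_1·v + K_2·(t·v + w)].
Applying p(0)=-4, q(0)=3 gives K_1=3, K_2=-2.

p(t) = 4te^(-5t) - 4e^(-5t), q(t) = -2te^(-5t) + 3e^(-5t)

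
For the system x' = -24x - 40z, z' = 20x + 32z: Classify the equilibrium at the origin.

A = [[-24,-40],[20,32]]; det(A-λI) = λ^2 - 8λ + 32.
λ = 4 ± 4i: positive real part.

unstable spiral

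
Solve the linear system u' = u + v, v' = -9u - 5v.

Coefficient matrix A = [[1, 1], [-9, -5]].
Characteristic polynomial det(A - λI) = λ^2 + 4λ + 4 = 0.
Single eigenvalue λ = -2 with algebraic multiplicity 2.
Eigenvector v = (1,-3); generalized eigenvector w with (A-λI)w=v is (1,-2).
General solution: e^(-2t)[K_1·v + K_2·(t·v + w)].

u(t) = K_1e^(-2t) + K_2te^(-2t) + K_2e^(-2t), v(t) = -3K_1e^(-2t) - 3K_2te^(-2t) - 2K_2e^(-2t)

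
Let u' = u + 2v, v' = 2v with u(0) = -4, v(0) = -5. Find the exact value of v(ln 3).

-45

A = [[1,2],[0,2]]; eigenvalues λ = 1, 2.
Eigenvectors: (-1,0) for λ=1, (-2,-1) for λ=2.
From the initial condition, c_1 = -6, c_2 = 5.
v(ln 3) = (-6)(3^1)(0) + (5)(3^2)(-1) = -45.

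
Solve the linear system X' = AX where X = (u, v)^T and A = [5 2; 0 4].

Coefficient matrix A = [[5, 2], [0, 4]].
Characteristic polynomial det(A - λI) = λ^2 - 9λ + 20 = 0.
Eigenvalues λ = 5, 4.
For λ=5: (A-λI) row 1 is [0, 2], so an eigenvector is (-1, 0).
For λ=4: (A-λI) row 1 is [1, 2], so an eigenvector is (-2, 1).
General solution: c_1e^(5t)(-1,0) + c_2e^(4t)(-2,1).

u(t) = -c_1e^(5t) - 2c_2e^(4t), v(t) = c_2e^(4t)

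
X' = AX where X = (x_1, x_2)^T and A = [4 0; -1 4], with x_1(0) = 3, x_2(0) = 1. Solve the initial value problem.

Coefficient matrix A = [[4, 0], [-1, 4]].
Characteristic polynomial det(A - λI) = λ^2 - 8λ + 16 = 0.
Single eigenvalue λ = 4 with algebraic multiplicity 2.
Eigenvector v = (0,-1); generalized eigenvector w with (A-λI)w=v is (1,-1).
General solution: e^(4t)[C_1·v + C_2·(t·v + w)].
Applying x_1(0)=3, x_2(0)=1 gives C_1=-4, C_2=3.

x_1(t) = 3e^(4t), x_2(t) = -3te^(4t) + e^(4t)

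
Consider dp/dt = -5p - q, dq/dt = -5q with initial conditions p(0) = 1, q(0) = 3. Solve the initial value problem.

p(t) = -3te^(-5t) + e^(-5t), q(t) = 3e^(-5t)

Coefficient matrix A = [[-5, -1], [0, -5]].
Characteristic polynomial det(A - λI) = λ^2 + 10λ + 25 = 0.
Single eigenvalue λ = -5 with algebraic multiplicity 2.
Eigenvector v = (1,0); generalized eigenvector w with (A-λI)w=v is (3,-1).
General solution: e^(-5t)[K_1·v + K_2·(t·v + w)].
Applying p(0)=1, q(0)=3 gives K_1=10, K_2=-3.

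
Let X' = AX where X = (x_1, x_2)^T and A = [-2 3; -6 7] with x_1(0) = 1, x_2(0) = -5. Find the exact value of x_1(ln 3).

A = [[-2,3],[-6,7]]; eigenvalues λ = 4, 1.
Eigenvectors: (-1,-2) for λ=4, (1,1) for λ=1.
From the initial condition, c_1 = 6, c_2 = 7.
x_1(ln 3) = (6)(3^4)(-1) + (7)(3^1)(1) = -465.

-465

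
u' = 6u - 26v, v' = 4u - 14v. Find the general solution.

u(t) = -3c_1e^(-4t)sin(2t) + 2c_1e^(-4t)cos(2t) + 2c_2e^(-4t)sin(2t) + 3c_2e^(-4t)cos(2t), v(t) = -c_1e^(-4t)sin(2t) + c_1e^(-4t)cos(2t) + c_2e^(-4t)sin(2t) + c_2e^(-4t)cos(2t)

Coefficient matrix A = [[6, -26], [4, -14]].
Characteristic polynomial det(A - λI) = λ^2 + 8λ + 20 = 0.
Eigenvalues λ = -4 ± 2i (complex conjugate pair).
For λ=-4+2i: an eigenvector is (2,1) - i(-3,-1) = (2 + 3i, 1 + i).
A real fundamental pair from Re and Im of e^((-4+2i)t)v: X_1 = e^(-4t)(cos(2t)·(2,1) + sin(2t)·(-3,-1)), X_2 = e^(-4t)(sin(2t)·(2,1) - cos(2t)·(-3,-1)).
General solution: c_1X_1 + c_2X_2.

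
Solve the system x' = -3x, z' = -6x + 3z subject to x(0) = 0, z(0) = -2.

x(t) = 0, z(t) = -2e^(3t)

Coefficient matrix A = [[-3, 0], [-6, 3]].
Characteristic polynomial det(A - λI) = λ^2 - 9 = 0.
Eigenvalues λ = 3, -3.
For λ=3: (A-λI) row 1 is [-6, 0], so an eigenvector is (0, 1).
For λ=-3: (A-λI) row 2 is [-6, 6], so an eigenvector is (-1, -1).
General solution: C_1e^(3t)(0,1) + C_2e^(-3t)(-1,-1).
Applying x(0)=0, z(0)=-2 gives C_1=-2, C_2=0.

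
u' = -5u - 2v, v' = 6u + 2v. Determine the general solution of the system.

Coefficient matrix A = [[-5, -2], [6, 2]].
Characteristic polynomial det(A - λI) = λ^2 + 3λ + 2 = 0.
Eigenvalues λ = -2, -1.
For λ=-2: (A-λI) row 1 is [-3, -2], so an eigenvector is (2, -3).
For λ=-1: (A-λI) row 1 is [-4, -2], so an eigenvector is (-1, 2).
General solution: K_1e^(-2t)(2,-3) + K_2e^(-t)(-1,2).

u(t) = 2K_1e^(-2t) - K_2e^(-t), v(t) = -3K_1e^(-2t) + 2K_2e^(-t)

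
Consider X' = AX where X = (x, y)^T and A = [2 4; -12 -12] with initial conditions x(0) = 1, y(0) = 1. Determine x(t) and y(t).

x(t) = 6e^(-4t) - 5e^(-6t), y(t) = -9e^(-4t) + 10e^(-6t)

Coefficient matrix A = [[2, 4], [-12, -12]].
Characteristic polynomial det(A - λI) = λ^2 + 10λ + 24 = 0.
Eigenvalues λ = -4, -6.
For λ=-4: (A-λI) row 1 is [6, 4], so an eigenvector is (2, -3).
For λ=-6: (A-λI) row 1 is [8, 4], so an eigenvector is (-1, 2).
General solution: c_1e^(-4t)(2,-3) + c_2e^(-6t)(-1,2).
Applying x(0)=1, y(0)=1 gives c_1=3, c_2=5.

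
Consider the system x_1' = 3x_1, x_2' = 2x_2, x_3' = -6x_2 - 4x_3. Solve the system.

x_1(t) = C_1e^(3t), x_2(t) = C_2e^(2t), x_3(t) = -C_2e^(2t) - C_3e^(-4t)

Coefficient matrix A = [[3, 0, 0], [0, 2, 0], [0, -6, -4]].
det(A - λI) = 0 gives eigenvalues λ = 3, 2, -4.
For λ=3: eigenvector (1,0,0).
For λ=2: eigenvector (0,1,-1).
For λ=-4: eigenvector (0,0,-1).
General solution: C_1e^(3t)(1,0,0) + C_2e^(2t)(0,1,-1) + C_3e^(-4t)(0,0,-1).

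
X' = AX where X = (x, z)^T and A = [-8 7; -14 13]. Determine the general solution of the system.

Coefficient matrix A = [[-8, 7], [-14, 13]].
Characteristic polynomial det(A - λI) = λ^2 - 5λ - 6 = 0.
Eigenvalues λ = -1, 6.
For λ=-1: (A-λI) row 1 is [-7, 7], so an eigenvector is (-1, -1).
For λ=6: (A-λI) row 1 is [-14, 7], so an eigenvector is (1, 2).
General solution: C_1e^(-t)(-1,-1) + C_2e^(6t)(1,2).

x(t) = -C_1e^(-t) + C_2e^(6t), z(t) = -C_1e^(-t) + 2C_2e^(6t)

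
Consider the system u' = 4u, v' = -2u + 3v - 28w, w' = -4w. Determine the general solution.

Coefficient matrix A = [[4, 0, 0], [-2, 3, -28], [0, 0, -4]].
det(A - λI) = 0 gives eigenvalues λ = 4, 3, -4.
For λ=4: eigenvector (1,-2,0).
For λ=3: eigenvector (0,1,0).
For λ=-4: eigenvector (0,4,1).
General solution: C_1e^(4t)(1,-2,0) + C_2e^(3t)(0,1,0) + C_3e^(-4t)(0,4,1).

u(t) = C_1e^(4t), v(t) = -2C_1e^(4t) + C_2e^(3t) + 4C_3e^(-4t), w(t) = C_3e^(-4t)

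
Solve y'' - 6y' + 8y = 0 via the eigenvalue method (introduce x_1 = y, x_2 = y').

Let x_1 = y, x_2 = y'. Then x_1' = x_2 and x_2' = -8x_1 + 6x_2.
A = [[0,1],[-8,6]]; det(A-λI) = λ^2 - 6λ + 8.
Eigenvalues λ = 4, 2 with eigenvectors (1,4), (1,2).

y(t) = K_1e^(4t) + K_2e^(2t)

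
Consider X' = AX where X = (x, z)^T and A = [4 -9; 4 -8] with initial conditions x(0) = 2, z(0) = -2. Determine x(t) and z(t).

Coefficient matrix A = [[4, -9], [4, -8]].
Characteristic polynomial det(A - λI) = λ^2 + 4λ + 4 = 0.
Single eigenvalue λ = -2 with algebraic multiplicity 2.
Eigenvector v = (3,2); generalized eigenvector w with (A-λI)w=v is (2,1).
General solution: e^(-2t)[c_1·v + c_2·(t·v + w)].
Applying x(0)=2, z(0)=-2 gives c_1=-6, c_2=10.

x(t) = 30te^(-2t) + 2e^(-2t), z(t) = 20te^(-2t) - 2e^(-2t)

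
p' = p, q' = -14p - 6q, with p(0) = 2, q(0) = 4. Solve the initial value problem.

p(t) = 2e^(t), q(t) = -4e^(t) + 8e^(-6t)

Coefficient matrix A = [[1, 0], [-14, -6]].
Characteristic polynomial det(A - λI) = λ^2 + 5λ - 6 = 0.
Eigenvalues λ = 1, -6.
For λ=1: (A-λI) row 2 is [-14, -7], so an eigenvector is (1, -2).
For λ=-6: (A-λI) row 1 is [7, 0], so an eigenvector is (0, -1).
General solution: c_1e^(t)(1,-2) + c_2e^(-6t)(0,-1).
Applying p(0)=2, q(0)=4 gives c_1=2, c_2=-8.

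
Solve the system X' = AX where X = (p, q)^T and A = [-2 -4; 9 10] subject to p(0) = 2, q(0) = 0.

Coefficient matrix A = [[-2, -4], [9, 10]].
Characteristic polynomial det(A - λI) = λ^2 - 8λ + 16 = 0.
Single eigenvalue λ = 4 with algebraic multiplicity 2.
Eigenvector v = (-2,3); generalized eigenvector w with (A-λI)w=v is (-1,2).
General solution: e^(4t)[K_1·v + K_2·(t·v + w)].
Applying p(0)=2, q(0)=0 gives K_1=-4, K_2=6.

p(t) = -12te^(4t) + 2e^(4t), q(t) = 18te^(4t)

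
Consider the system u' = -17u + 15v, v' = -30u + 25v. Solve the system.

u(t) = -C_1e^(4t)sin(3t) - 2C_1e^(4t)cos(3t) - 2C_2e^(4t)sin(3t) + C_2e^(4t)cos(3t), v(t) = -C_1e^(4t)sin(3t) - 3C_1e^(4t)cos(3t) - 3C_2e^(4t)sin(3t) + C_2e^(4t)cos(3t)

Coefficient matrix A = [[-17, 15], [-30, 25]].
Characteristic polynomial det(A - λI) = λ^2 - 8λ + 25 = 0.
Eigenvalues λ = 4 ± 3i (complex conjugate pair).
For λ=4+3i: an eigenvector is (-2,-3) - i(-1,-1) = (-2 + i, -3 + i).
A real fundamental pair from Re and Im of e^((4+3i)t)v: X_1 = e^(4t)(cos(3t)·(-2,-3) + sin(3t)·(-1,-1)), X_2 = e^(4t)(sin(3t)·(-2,-3) - cos(3t)·(-1,-1)).
General solution: C_1X_1 + C_2X_2.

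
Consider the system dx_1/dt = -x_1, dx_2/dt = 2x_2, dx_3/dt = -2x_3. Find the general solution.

Coefficient matrix A = [[-1, 0, 0], [0, 2, 0], [0, 0, -2]].
det(A - λI) = 0 gives eigenvalues λ = -1, 2, -2.
For λ=-1: eigenvector (1,0,0).
For λ=2: eigenvector (0,1,0).
For λ=-2: eigenvector (0,0,1).
General solution: K_1e^(-t)(1,0,0) + K_2e^(2t)(0,1,0) + K_3e^(-2t)(0,0,1).

x_1(t) = K_1e^(-t), x_2(t) = K_2e^(2t), x_3(t) = K_3e^(-2t)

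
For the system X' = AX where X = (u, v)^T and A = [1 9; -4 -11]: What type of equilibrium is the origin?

stable improper node

A = [[1,9],[-4,-11]]; det(A-λI) = λ^2 + 10λ + 25.
repeated λ = -5 with a single eigenvector.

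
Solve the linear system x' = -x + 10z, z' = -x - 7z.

Coefficient matrix A = [[-1, 10], [-1, -7]].
Characteristic polynomial det(A - λI) = λ^2 + 8λ + 17 = 0.
Eigenvalues λ = -4 ± i (complex conjugate pair).
For λ=-4+i: an eigenvector is (3,-1) - i(-1,0) = (3 + i, -1).
A real fundamental pair from Re and Im of e^((-4+i)t)v: X_1 = e^(-4t)(cos(t)·(3,-1) + sin(t)·(-1,0)), X_2 = e^(-4t)(sin(t)·(3,-1) - cos(t)·(-1,0)).
General solution: K_1X_1 + K_2X_2.

x(t) = -K_1e^(-4t)sin(t) + 3K_1e^(-4t)cos(t) + 3K_2e^(-4t)sin(t) + K_2e^(-4t)cos(t), z(t) = -K_1e^(-4t)cos(t) - K_2e^(-4t)sin(t)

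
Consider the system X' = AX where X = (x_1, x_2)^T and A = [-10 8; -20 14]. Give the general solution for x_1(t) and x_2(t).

x_1(t) = c_1e^(2t)sin(4t) - c_1e^(2t)cos(4t) - c_2e^(2t)sin(4t) - c_2e^(2t)cos(4t), x_2(t) = 2c_1e^(2t)sin(4t) - c_1e^(2t)cos(4t) - c_2e^(2t)sin(4t) - 2c_2e^(2t)cos(4t)

Coefficient matrix A = [[-10, 8], [-20, 14]].
Characteristic polynomial det(A - λI) = λ^2 - 4λ + 20 = 0.
Eigenvalues λ = 2 ± 4i (complex conjugate pair).
For λ=2+4i: an eigenvector is (-1,-1) - i(1,2) = (-1 - i, -1 - 2i).
A real fundamental pair from Re and Im of e^((2+4i)t)v: X_1 = e^(2t)(cos(4t)·(-1,-1) + sin(4t)·(1,2)), X_2 = e^(2t)(sin(4t)·(-1,-1) - cos(4t)·(1,2)).
General solution: c_1X_1 + c_2X_2.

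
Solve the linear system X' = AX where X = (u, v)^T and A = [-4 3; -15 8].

Coefficient matrix A = [[-4, 3], [-15, 8]].
Characteristic polynomial det(A - λI) = λ^2 - 4λ + 13 = 0.
Eigenvalues λ = 2 ± 3i (complex conjugate pair).
For λ=2+3i: an eigenvector is (0,-1) - i(-1,-2) = (0 + i, -1 + 2i).
A real fundamental pair from Re and Im of e^((2+3i)t)v: X_1 = e^(2t)(cos(3t)·(0,-1) + sin(3t)·(-1,-2)), X_2 = e^(2t)(sin(3t)·(0,-1) - cos(3t)·(-1,-2)).
General solution: C_1X_1 + C_2X_2.

u(t) = -C_1e^(2t)sin(3t) + C_2e^(2t)cos(3t), v(t) = -2C_1e^(2t)sin(3t) - C_1e^(2t)cos(3t) - C_2e^(2t)sin(3t) + 2C_2e^(2t)cos(3t)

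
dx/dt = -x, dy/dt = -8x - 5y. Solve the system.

Coefficient matrix A = [[-1, 0], [-8, -5]].
Characteristic polynomial det(A - λI) = λ^2 + 6λ + 5 = 0.
Eigenvalues λ = -5, -1.
For λ=-5: (A-λI) row 1 is [4, 0], so an eigenvector is (0, 1).
For λ=-1: (A-λI) row 2 is [-8, -4], so an eigenvector is (-1, 2).
General solution: K_1e^(-5t)(0,1) + K_2e^(-t)(-1,2).

x(t) = -K_2e^(-t), y(t) = K_1e^(-5t) + 2K_2e^(-t)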